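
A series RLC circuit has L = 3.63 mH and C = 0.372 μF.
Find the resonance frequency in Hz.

Step 1 — Resonance condition Im(Z)=0 gives ω₀ = 1/√(LC).
Step 2 — ω₀ = 1/√(0.00363·3.72e-07) = 2.721e+04 rad/s.
Step 3 — f₀ = ω₀/(2π) = 4331 Hz.

f₀ = 4331 Hz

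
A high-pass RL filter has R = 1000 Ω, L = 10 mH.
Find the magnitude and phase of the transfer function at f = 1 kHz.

Step 1 — Angular frequency: ω = 2π·1000 = 6283 rad/s.
Step 2 — Transfer function: H(jω) = jωL/(R + jωL).
Step 3 — Numerator jωL = j·62.83; denominator R + jωL = 1000 + j62.83.
Step 4 — H = 0.003932 + j0.06258.
Step 5 — Magnitude: |H| = 0.06271 (-24.1 dB); phase: φ = 86.4°.

|H| = 0.06271 (-24.1 dB), φ = 86.4°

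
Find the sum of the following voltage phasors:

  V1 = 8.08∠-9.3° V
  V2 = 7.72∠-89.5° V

Step 1 — Convert each phasor to rectangular form:
  V1 = 8.08·(cos(-9.3°) + j·sin(-9.3°)) = 7.974 - j1.306 V
  V2 = 7.72·(cos(-89.5°) + j·sin(-89.5°)) = 0.06737 - j7.72 V
Step 2 — Sum components: V_total = 8.041 - j9.025 V.
Step 3 — Convert to polar: |V_total| = 12.09 V, ∠V_total = -48.3°.

V_total = 12.09∠-48.3° V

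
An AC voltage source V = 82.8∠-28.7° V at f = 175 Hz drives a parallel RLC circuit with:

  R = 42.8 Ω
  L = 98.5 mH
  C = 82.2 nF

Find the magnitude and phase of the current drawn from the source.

Step 1 — Angular frequency: ω = 2π·f = 2π·175 = 1100 rad/s.
Step 2 — Component impedances:
  R: Z = R = 42.8 Ω
  L: Z = jωL = j·1100·0.0985 = 0 + j108.3 Ω
  C: Z = 1/(jωC) = -j/(ω·C) = 0 - j1.106e+04 Ω
Step 3 — Parallel combination: 1/Z_total = 1/R + 1/L + 1/C; Z_total = 37.12 + j14.52 Ω = 39.86∠21.4° Ω.
Step 4 — Source phasor: V = 82.8∠-28.7° V = 72.63 - j39.76 V.
Step 5 — Ohm's law: I = V / Z_total = (72.63 - j39.76) / (37.12 + j14.52) = 1.333 - j1.593 A.
Step 6 — Convert to polar: |I| = 2.077 A, ∠I = -50.1°.

I = 2.077∠-50.1° A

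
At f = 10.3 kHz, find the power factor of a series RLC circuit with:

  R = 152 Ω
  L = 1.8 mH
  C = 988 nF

Step 1 — Angular frequency: ω = 2π·f = 2π·1.03e+04 = 6.472e+04 rad/s.
Step 2 — Component impedances:
  R: Z = R = 152 Ω
  L: Z = jωL = j·6.472e+04·0.0018 = 0 + j116.5 Ω
  C: Z = 1/(jωC) = -j/(ω·C) = 0 - j15.64 Ω
Step 3 — Series combination: Z_total = R + L + C = 152 + j100.9 Ω = 182.4∠33.6° Ω.
Step 4 — Power factor: PF = cos(φ) = Re(Z)/|Z| = 152/182.4 = 0.8333.
Step 5 — Type: Im(Z) = 100.9 ⇒ lagging (phase φ = 33.6°).

PF = 0.8333 (lagging, φ = 33.6°)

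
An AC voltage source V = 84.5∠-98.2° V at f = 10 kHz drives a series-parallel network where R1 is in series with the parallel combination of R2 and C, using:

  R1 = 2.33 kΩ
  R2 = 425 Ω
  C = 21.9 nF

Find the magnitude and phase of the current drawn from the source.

Step 1 — Angular frequency: ω = 2π·f = 2π·1e+04 = 6.283e+04 rad/s.
Step 2 — Component impedances:
  R1: Z = R = 2330 Ω
  R2: Z = R = 425 Ω
  C: Z = 1/(jωC) = -j/(ω·C) = 0 - j726.7 Ω
Step 3 — Parallel branch: R2 || C = 1/(1/R2 + 1/C) = 316.7 - j185.2 Ω.
Step 4 — Series with R1: Z_total = R1 + (R2 || C) = 2647 - j185.2 Ω = 2653∠-4.0° Ω.
Step 5 — Source phasor: V = 84.5∠-98.2° V = -12.05 - j83.64 V.
Step 6 — Ohm's law: I = V / Z_total = (-12.05 - j83.64) / (2647 - j185.2) = -0.002331 - j0.03176 A.
Step 7 — Convert to polar: |I| = 0.03185 A, ∠I = -94.2°.

I = 0.03185∠-94.2° A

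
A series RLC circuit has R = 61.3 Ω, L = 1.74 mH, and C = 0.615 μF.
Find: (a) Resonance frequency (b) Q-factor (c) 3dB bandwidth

Step 1 — Resonance: ω₀ = 1/√(LC) = 1/√(0.00174·6.15e-07) = 3.057e+04 rad/s.
Step 2 — f₀ = ω₀/(2π) = 4865 Hz.
Step 3 — Series Q: Q = ω₀L/R = 3.057e+04·0.00174/61.3 = 0.8677.
Step 4 — Bandwidth: Δω = ω₀/Q = 3.523e+04 rad/s; BW = Δω/(2π) = 5607 Hz.

(a) f₀ = 4865 Hz  (b) Q = 0.8677  (c) BW = 5607 Hz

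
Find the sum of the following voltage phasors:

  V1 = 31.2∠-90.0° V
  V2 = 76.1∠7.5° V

Step 1 — Convert each phasor to rectangular form:
  V1 = 31.2·(cos(-90.0°) + j·sin(-90.0°)) = 0 - j31.2 V
  V2 = 76.1·(cos(7.5°) + j·sin(7.5°)) = 75.45 + j9.933 V
Step 2 — Sum components: V_total = 75.45 - j21.27 V.
Step 3 — Convert to polar: |V_total| = 78.39 V, ∠V_total = -15.7°.

V_total = 78.39∠-15.7° V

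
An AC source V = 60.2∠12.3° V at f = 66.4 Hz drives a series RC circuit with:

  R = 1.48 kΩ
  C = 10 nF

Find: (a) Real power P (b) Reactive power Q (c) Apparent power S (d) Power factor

Step 1 — Angular frequency: ω = 2π·f = 2π·66.4 = 417.2 rad/s.
Step 2 — Component impedances:
  R: Z = R = 1480 Ω
  C: Z = 1/(jωC) = -j/(ω·C) = 0 - j2.397e+05 Ω
Step 3 — Series combination: Z_total = R + C = 1480 - j2.397e+05 Ω = 2.397e+05∠-89.6° Ω.
Step 4 — Source phasor: V = 60.2∠12.3° V = 58.82 + j12.82 V.
Step 5 — Current: I = V / Z = -5.199e-05 + j0.0002457 A = 0.0002512∠101.9° A.
Step 6 — Complex power: S = V·I* = 9.335e-05 - j0.01512 VA.
Step 7 — Real power: P = Re(S) = 9.335e-05 W.
Step 8 — Reactive power: Q = Im(S) = -0.01512 VAR.
Step 9 — Apparent power: |S| = 0.01512 VA.
Step 10 — Power factor: PF = P/|S| = 0.006174 (leading).

(a) P = 9.335e-05 W  (b) Q = -0.01512 VAR  (c) S = 0.01512 VA  (d) PF = 0.006174 (leading)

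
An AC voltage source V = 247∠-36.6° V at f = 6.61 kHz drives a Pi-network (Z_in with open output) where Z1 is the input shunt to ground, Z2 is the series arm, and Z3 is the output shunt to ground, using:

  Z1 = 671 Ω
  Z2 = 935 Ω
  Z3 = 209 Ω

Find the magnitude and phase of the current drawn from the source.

Step 1 — Angular frequency: ω = 2π·f = 2π·6610 = 4.153e+04 rad/s.
Step 2 — Component impedances:
  Z1: Z = R = 671 Ω
  Z2: Z = R = 935 Ω
  Z3: Z = R = 209 Ω
Step 3 — With open output, the series arm Z2 and the output shunt Z3 appear in series to ground: Z2 + Z3 = 1144 Ω.
Step 4 — Parallel with input shunt Z1: Z_in = Z1 || (Z2 + Z3) = 422.9 Ω = 422.9∠0.0° Ω.
Step 5 — Source phasor: V = 247∠-36.6° V = 198.3 - j147.3 V.
Step 6 — Ohm's law: I = V / Z_total = (198.3 - j147.3) / (422.9) = 0.4689 - j0.3482 A.
Step 7 — Convert to polar: |I| = 0.584 A, ∠I = -36.6°.

I = 0.584∠-36.6° A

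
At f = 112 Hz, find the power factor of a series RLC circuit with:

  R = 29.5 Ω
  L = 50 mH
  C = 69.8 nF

Step 1 — Angular frequency: ω = 2π·f = 2π·112 = 703.7 rad/s.
Step 2 — Component impedances:
  R: Z = R = 29.5 Ω
  L: Z = jωL = j·703.7·0.05 = 0 + j35.19 Ω
  C: Z = 1/(jωC) = -j/(ω·C) = 0 - j2.036e+04 Ω
Step 3 — Series combination: Z_total = R + L + C = 29.5 - j2.032e+04 Ω = 2.032e+04∠-89.9° Ω.
Step 4 — Power factor: PF = cos(φ) = Re(Z)/|Z| = 29.5/2.032e+04 = 0.001452.
Step 5 — Type: Im(Z) = -2.032e+04 ⇒ leading (phase φ = -89.9°).

PF = 0.001452 (leading, φ = -89.9°)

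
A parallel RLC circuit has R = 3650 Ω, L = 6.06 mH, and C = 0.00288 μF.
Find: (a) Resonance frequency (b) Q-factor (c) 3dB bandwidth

Step 1 — Resonance: ω₀ = 1/√(LC) = 1/√(0.00606·2.88e-09) = 2.394e+05 rad/s.
Step 2 — f₀ = ω₀/(2π) = 3.81e+04 Hz.
Step 3 — Parallel Q: Q = R/(ω₀L) = 3650/(2.394e+05·0.00606) = 2.516.
Step 4 — Bandwidth: Δω = ω₀/Q = 9.513e+04 rad/s; BW = Δω/(2π) = 1.514e+04 Hz.

(a) f₀ = 3.81e+04 Hz  (b) Q = 2.516  (c) BW = 1.514e+04 Hz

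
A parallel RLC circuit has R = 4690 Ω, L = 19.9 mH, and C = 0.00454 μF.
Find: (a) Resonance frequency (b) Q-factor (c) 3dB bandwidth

Step 1 — Resonance: ω₀ = 1/√(LC) = 1/√(0.0199·4.54e-09) = 1.052e+05 rad/s.
Step 2 — f₀ = ω₀/(2π) = 1.674e+04 Hz.
Step 3 — Parallel Q: Q = R/(ω₀L) = 4690/(1.052e+05·0.0199) = 2.24.
Step 4 — Bandwidth: Δω = ω₀/Q = 4.696e+04 rad/s; BW = Δω/(2π) = 7475 Hz.

(a) f₀ = 1.674e+04 Hz  (b) Q = 2.24  (c) BW = 7475 Hz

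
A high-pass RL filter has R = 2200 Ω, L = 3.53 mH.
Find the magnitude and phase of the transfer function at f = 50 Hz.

Step 1 — Angular frequency: ω = 2π·50 = 314.2 rad/s.
Step 2 — Transfer function: H(jω) = jωL/(R + jωL).
Step 3 — Numerator jωL = j·1.109; denominator R + jωL = 2200 + j1.109.
Step 4 — H = 2.541e-07 + j0.0005041.
Step 5 — Magnitude: |H| = 0.0005041 (-65.9 dB); phase: φ = 90.0°.

|H| = 0.0005041 (-65.9 dB), φ = 90.0°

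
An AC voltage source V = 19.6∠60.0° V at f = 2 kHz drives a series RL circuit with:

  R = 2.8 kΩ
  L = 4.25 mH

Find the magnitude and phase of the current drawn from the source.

Step 1 — Angular frequency: ω = 2π·f = 2π·2000 = 1.257e+04 rad/s.
Step 2 — Component impedances:
  R: Z = R = 2800 Ω
  L: Z = jωL = j·1.257e+04·0.00425 = 0 + j53.41 Ω
Step 3 — Series combination: Z_total = R + L = 2800 + j53.41 Ω = 2801∠1.1° Ω.
Step 4 — Source phasor: V = 19.6∠60.0° V = 9.8 + j16.97 V.
Step 5 — Ohm's law: I = V / Z_total = (9.8 + j16.97) / (2800 + j53.41) = 0.003614 + j0.005993 A.
Step 6 — Convert to polar: |I| = 0.006999 A, ∠I = 58.9°.

I = 0.006999∠58.9° A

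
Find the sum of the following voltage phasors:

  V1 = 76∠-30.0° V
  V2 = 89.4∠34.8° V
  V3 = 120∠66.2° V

Step 1 — Convert each phasor to rectangular form:
  V1 = 76·(cos(-30.0°) + j·sin(-30.0°)) = 65.82 - j38 V
  V2 = 89.4·(cos(34.8°) + j·sin(34.8°)) = 73.41 + j51.02 V
  V3 = 120·(cos(66.2°) + j·sin(66.2°)) = 48.43 + j109.8 V
Step 2 — Sum components: V_total = 187.7 + j122.8 V.
Step 3 — Convert to polar: |V_total| = 224.3 V, ∠V_total = 33.2°.

V_total = 224.3∠33.2° V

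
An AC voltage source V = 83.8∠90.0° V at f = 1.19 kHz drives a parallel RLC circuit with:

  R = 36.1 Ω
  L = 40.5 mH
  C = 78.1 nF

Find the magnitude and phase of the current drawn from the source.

Step 1 — Angular frequency: ω = 2π·f = 2π·1190 = 7477 rad/s.
Step 2 — Component impedances:
  R: Z = R = 36.1 Ω
  L: Z = jωL = j·7477·0.0405 = 0 + j302.8 Ω
  C: Z = 1/(jωC) = -j/(ω·C) = 0 - j1712 Ω
Step 3 — Parallel combination: 1/Z_total = 1/R + 1/L + 1/C; Z_total = 35.76 + j3.509 Ω = 35.93∠5.6° Ω.
Step 4 — Source phasor: V = 83.8∠90.0° V = 0 + j83.8 V.
Step 5 — Ohm's law: I = V / Z_total = (0 + j83.8) / (35.76 + j3.509) = 0.2278 + j2.321 A.
Step 6 — Convert to polar: |I| = 2.332 A, ∠I = 84.4°.

I = 2.332∠84.4° A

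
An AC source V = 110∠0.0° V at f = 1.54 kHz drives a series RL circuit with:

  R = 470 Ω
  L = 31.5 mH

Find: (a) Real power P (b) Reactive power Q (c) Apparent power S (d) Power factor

Step 1 — Angular frequency: ω = 2π·f = 2π·1540 = 9676 rad/s.
Step 2 — Component impedances:
  R: Z = R = 470 Ω
  L: Z = jωL = j·9676·0.0315 = 0 + j304.8 Ω
Step 3 — Series combination: Z_total = R + L = 470 + j304.8 Ω = 560.2∠33.0° Ω.
Step 4 — Source phasor: V = 110∠0.0° V = 110 V.
Step 5 — Current: I = V / Z = 0.1648 - j0.1068 A = 0.1964∠-33.0° A.
Step 6 — Complex power: S = V·I* = 18.12 + j11.75 VA.
Step 7 — Real power: P = Re(S) = 18.12 W.
Step 8 — Reactive power: Q = Im(S) = 11.75 VAR.
Step 9 — Apparent power: |S| = 21.6 VA.
Step 10 — Power factor: PF = P/|S| = 0.839 (lagging).

(a) P = 18.12 W  (b) Q = 11.75 VAR  (c) S = 21.6 VA  (d) PF = 0.839 (lagging)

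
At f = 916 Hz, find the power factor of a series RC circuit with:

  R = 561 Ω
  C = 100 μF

Step 1 — Angular frequency: ω = 2π·f = 2π·916 = 5755 rad/s.
Step 2 — Component impedances:
  R: Z = R = 561 Ω
  C: Z = 1/(jωC) = -j/(ω·C) = 0 - j1.737 Ω
Step 3 — Series combination: Z_total = R + C = 561 - j1.737 Ω = 561∠-0.2° Ω.
Step 4 — Power factor: PF = cos(φ) = Re(Z)/|Z| = 561/561 = 1.
Step 5 — Type: Im(Z) = -1.737 ⇒ leading (phase φ = -0.2°).

PF = 1 (leading, φ = -0.2°)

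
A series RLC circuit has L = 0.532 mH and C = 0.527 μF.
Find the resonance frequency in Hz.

Step 1 — Resonance condition Im(Z)=0 gives ω₀ = 1/√(LC).
Step 2 — ω₀ = 1/√(0.000532·5.27e-07) = 5.972e+04 rad/s.
Step 3 — f₀ = ω₀/(2π) = 9505 Hz.

f₀ = 9505 Hz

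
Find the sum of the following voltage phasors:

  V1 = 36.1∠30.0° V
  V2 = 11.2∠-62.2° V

Step 1 — Convert each phasor to rectangular form:
  V1 = 36.1·(cos(30.0°) + j·sin(30.0°)) = 31.26 + j18.05 V
  V2 = 11.2·(cos(-62.2°) + j·sin(-62.2°)) = 5.224 - j9.907 V
Step 2 — Sum components: V_total = 36.49 + j8.143 V.
Step 3 — Convert to polar: |V_total| = 37.38 V, ∠V_total = 12.6°.

V_total = 37.38∠12.6° V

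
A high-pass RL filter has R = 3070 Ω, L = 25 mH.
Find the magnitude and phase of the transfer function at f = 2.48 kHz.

Step 1 — Angular frequency: ω = 2π·2480 = 1.558e+04 rad/s.
Step 2 — Transfer function: H(jω) = jωL/(R + jωL).
Step 3 — Numerator jωL = j·389.6; denominator R + jωL = 3070 + j389.6.
Step 4 — H = 0.01585 + j0.1249.
Step 5 — Magnitude: |H| = 0.1259 (-18.0 dB); phase: φ = 82.8°.

|H| = 0.1259 (-18.0 dB), φ = 82.8°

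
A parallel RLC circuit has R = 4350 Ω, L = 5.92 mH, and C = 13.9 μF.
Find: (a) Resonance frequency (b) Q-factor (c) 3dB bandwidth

Step 1 — Resonance: ω₀ = 1/√(LC) = 1/√(0.00592·1.39e-05) = 3486 rad/s.
Step 2 — f₀ = ω₀/(2π) = 554.8 Hz.
Step 3 — Parallel Q: Q = R/(ω₀L) = 4350/(3486·0.00592) = 210.8.
Step 4 — Bandwidth: Δω = ω₀/Q = 16.54 rad/s; BW = Δω/(2π) = 2.632 Hz.

(a) f₀ = 554.8 Hz  (b) Q = 210.8  (c) BW = 2.632 Hz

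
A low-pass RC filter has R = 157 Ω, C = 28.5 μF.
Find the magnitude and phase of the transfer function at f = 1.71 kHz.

Step 1 — Angular frequency: ω = 2π·1710 = 1.074e+04 rad/s.
Step 2 — Transfer function: H(jω) = 1/(1 + jωRC).
Step 3 — Denominator: 1 + jωRC = 1 + j·1.074e+04·157·2.85e-05 = 1 + j48.08.
Step 4 — H = 0.0004325 - j0.02079.
Step 5 — Magnitude: |H| = 0.0208 (-33.6 dB); phase: φ = -88.8°.

|H| = 0.0208 (-33.6 dB), φ = -88.8°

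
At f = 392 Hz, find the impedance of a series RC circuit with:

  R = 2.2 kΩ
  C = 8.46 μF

Step 1 — Angular frequency: ω = 2π·f = 2π·392 = 2463 rad/s.
Step 2 — Component impedances:
  R: Z = R = 2200 Ω
  C: Z = 1/(jωC) = -j/(ω·C) = 0 - j47.99 Ω
Step 3 — Series combination: Z_total = R + C = 2200 - j47.99 Ω = 2201∠-1.2° Ω.

Z = 2200 - j47.99 Ω = 2201∠-1.2° Ω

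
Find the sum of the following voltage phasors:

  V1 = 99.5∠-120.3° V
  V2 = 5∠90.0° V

Step 1 — Convert each phasor to rectangular form:
  V1 = 99.5·(cos(-120.3°) + j·sin(-120.3°)) = -50.2 - j85.91 V
  V2 = 5·(cos(90.0°) + j·sin(90.0°)) = 0 + j5 V
Step 2 — Sum components: V_total = -50.2 - j80.91 V.
Step 3 — Convert to polar: |V_total| = 95.22 V, ∠V_total = -121.8°.

V_total = 95.22∠-121.8° V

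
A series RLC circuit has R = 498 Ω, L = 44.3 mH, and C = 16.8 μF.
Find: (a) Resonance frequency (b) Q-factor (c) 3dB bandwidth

Step 1 — Resonance condition Im(Z)=0 gives ω₀ = 1/√(LC).
Step 2 — ω₀ = 1/√(0.0443·1.68e-05) = 1159 rad/s.
Step 3 — f₀ = ω₀/(2π) = 184.5 Hz.
Step 4 — Series Q: Q = ω₀L/R = 1159·0.0443/498 = 0.1031.
Step 5 — 3dB bandwidth: Δω = ω₀/Q = 1.124e+04 rad/s; BW = Δω/(2π) = 1789 Hz.

(a) f₀ = 184.5 Hz  (b) Q = 0.1031  (c) BW = 1789 Hz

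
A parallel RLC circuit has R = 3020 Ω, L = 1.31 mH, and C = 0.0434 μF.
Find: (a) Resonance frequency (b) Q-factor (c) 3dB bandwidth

Step 1 — Resonance: ω₀ = 1/√(LC) = 1/√(0.00131·4.34e-08) = 1.326e+05 rad/s.
Step 2 — f₀ = ω₀/(2π) = 2.111e+04 Hz.
Step 3 — Parallel Q: Q = R/(ω₀L) = 3020/(1.326e+05·0.00131) = 17.38.
Step 4 — Bandwidth: Δω = ω₀/Q = 7630 rad/s; BW = Δω/(2π) = 1214 Hz.

(a) f₀ = 2.111e+04 Hz  (b) Q = 17.38  (c) BW = 1214 Hz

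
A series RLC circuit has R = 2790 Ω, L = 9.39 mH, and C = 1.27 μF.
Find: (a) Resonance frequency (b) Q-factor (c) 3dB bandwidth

Step 1 — Resonance: ω₀ = 1/√(LC) = 1/√(0.00939·1.27e-06) = 9157 rad/s.
Step 2 — f₀ = ω₀/(2π) = 1457 Hz.
Step 3 — Series Q: Q = ω₀L/R = 9157·0.00939/2790 = 0.03082.
Step 4 — Bandwidth: Δω = ω₀/Q = 2.971e+05 rad/s; BW = Δω/(2π) = 4.729e+04 Hz.

(a) f₀ = 1457 Hz  (b) Q = 0.03082  (c) BW = 4.729e+04 Hz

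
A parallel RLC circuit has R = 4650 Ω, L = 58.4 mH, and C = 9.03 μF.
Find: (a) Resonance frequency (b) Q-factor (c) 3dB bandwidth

Step 1 — Resonance: ω₀ = 1/√(LC) = 1/√(0.0584·9.03e-06) = 1377 rad/s.
Step 2 — f₀ = ω₀/(2π) = 219.2 Hz.
Step 3 — Parallel Q: Q = R/(ω₀L) = 4650/(1377·0.0584) = 57.82.
Step 4 — Bandwidth: Δω = ω₀/Q = 23.82 rad/s; BW = Δω/(2π) = 3.79 Hz.

(a) f₀ = 219.2 Hz  (b) Q = 57.82  (c) BW = 3.79 Hz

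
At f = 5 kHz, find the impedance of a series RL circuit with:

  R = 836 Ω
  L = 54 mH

Step 1 — Angular frequency: ω = 2π·f = 2π·5000 = 3.142e+04 rad/s.
Step 2 — Component impedances:
  R: Z = R = 836 Ω
  L: Z = jωL = j·3.142e+04·0.054 = 0 + j1696 Ω
Step 3 — Series combination: Z_total = R + L = 836 + j1696 Ω = 1891∠63.8° Ω.

Z = 836 + j1696 Ω = 1891∠63.8° Ω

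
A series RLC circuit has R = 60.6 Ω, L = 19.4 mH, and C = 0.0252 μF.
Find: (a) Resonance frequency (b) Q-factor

Step 1 — Resonance condition Im(Z)=0 gives ω₀ = 1/√(LC).
Step 2 — ω₀ = 1/√(0.0194·2.52e-08) = 4.523e+04 rad/s.
Step 3 — f₀ = ω₀/(2π) = 7198 Hz.
Step 4 — Series Q: Q = ω₀L/R = 4.523e+04·0.0194/60.6 = 14.48.

(a) f₀ = 7198 Hz  (b) Q = 14.48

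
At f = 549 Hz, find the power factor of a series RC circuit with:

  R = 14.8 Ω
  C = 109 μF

Step 1 — Angular frequency: ω = 2π·f = 2π·549 = 3449 rad/s.
Step 2 — Component impedances:
  R: Z = R = 14.8 Ω
  C: Z = 1/(jωC) = -j/(ω·C) = 0 - j2.66 Ω
Step 3 — Series combination: Z_total = R + C = 14.8 - j2.66 Ω = 15.04∠-10.2° Ω.
Step 4 — Power factor: PF = cos(φ) = Re(Z)/|Z| = 14.8/15.037 = 0.9842.
Step 5 — Type: Im(Z) = -2.66 ⇒ leading (phase φ = -10.2°).

PF = 0.9842 (leading, φ = -10.2°)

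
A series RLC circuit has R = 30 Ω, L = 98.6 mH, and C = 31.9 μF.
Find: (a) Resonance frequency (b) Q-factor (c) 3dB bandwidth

Step 1 — Resonance condition Im(Z)=0 gives ω₀ = 1/√(LC).
Step 2 — ω₀ = 1/√(0.0986·3.19e-05) = 563.9 rad/s.
Step 3 — f₀ = ω₀/(2π) = 89.74 Hz.
Step 4 — Series Q: Q = ω₀L/R = 563.9·0.0986/30 = 1.853.
Step 5 — 3dB bandwidth: Δω = ω₀/Q = 304.3 rad/s; BW = Δω/(2π) = 48.42 Hz.

(a) f₀ = 89.74 Hz  (b) Q = 1.853  (c) BW = 48.42 Hz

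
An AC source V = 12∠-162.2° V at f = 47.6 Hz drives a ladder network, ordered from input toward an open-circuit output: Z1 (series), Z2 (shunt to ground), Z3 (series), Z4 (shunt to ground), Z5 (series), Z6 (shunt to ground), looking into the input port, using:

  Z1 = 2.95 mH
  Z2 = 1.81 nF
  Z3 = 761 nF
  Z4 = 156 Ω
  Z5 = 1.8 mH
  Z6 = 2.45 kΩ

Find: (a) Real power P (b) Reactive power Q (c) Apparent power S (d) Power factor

Step 1 — Angular frequency: ω = 2π·f = 2π·47.6 = 299.1 rad/s.
Step 2 — Component impedances:
  Z1: Z = jωL = j·299.1·0.00295 = 0 + j0.8823 Ω
  Z2: Z = 1/(jωC) = -j/(ω·C) = 0 - j1.847e+06 Ω
  Z3: Z = 1/(jωC) = -j/(ω·C) = 0 - j4394 Ω
  Z4: Z = R = 156 Ω
  Z5: Z = jωL = j·299.1·0.0018 = 0 + j0.5383 Ω
  Z6: Z = R = 2450 Ω
Step 3 — Ladder network (open output): work backward from the far end, alternating series and parallel combinations. Z_in = 146 - j4382 Ω = 4385∠-88.1° Ω.
Step 4 — Source phasor: V = 12∠-162.2° V = -11.43 - j3.668 V.
Step 5 — Current: I = V / Z = 0.0007494 - j0.002632 A = 0.002737∠-74.1° A.
Step 6 — Complex power: S = V·I* = 0.001093 - j0.03282 VA.
Step 7 — Real power: P = Re(S) = 0.001093 W.
Step 8 — Reactive power: Q = Im(S) = -0.03282 VAR.
Step 9 — Apparent power: |S| = 0.03284 VA.
Step 10 — Power factor: PF = P/|S| = 0.03329 (leading).

(a) P = 0.001093 W  (b) Q = -0.03282 VAR  (c) S = 0.03284 VA  (d) PF = 0.03329 (leading)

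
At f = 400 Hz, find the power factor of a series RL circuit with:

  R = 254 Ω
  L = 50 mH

Step 1 — Angular frequency: ω = 2π·f = 2π·400 = 2513 rad/s.
Step 2 — Component impedances:
  R: Z = R = 254 Ω
  L: Z = jωL = j·2513·0.05 = 0 + j125.7 Ω
Step 3 — Series combination: Z_total = R + L = 254 + j125.7 Ω = 283.4∠26.3° Ω.
Step 4 — Power factor: PF = cos(φ) = Re(Z)/|Z| = 254/283.4 = 0.8963.
Step 5 — Type: Im(Z) = 125.7 ⇒ lagging (phase φ = 26.3°).

PF = 0.8963 (lagging, φ = 26.3°)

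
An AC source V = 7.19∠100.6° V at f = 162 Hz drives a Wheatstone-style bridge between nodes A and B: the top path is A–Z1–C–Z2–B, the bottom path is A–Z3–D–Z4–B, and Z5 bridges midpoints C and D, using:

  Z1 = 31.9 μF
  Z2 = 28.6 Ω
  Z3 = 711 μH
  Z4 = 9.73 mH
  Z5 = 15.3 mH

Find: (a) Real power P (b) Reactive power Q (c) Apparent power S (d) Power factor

Step 1 — Angular frequency: ω = 2π·f = 2π·162 = 1018 rad/s.
Step 2 — Component impedances:
  Z1: Z = 1/(jωC) = -j/(ω·C) = 0 - j30.8 Ω
  Z2: Z = R = 28.6 Ω
  Z3: Z = jωL = j·1018·0.000711 = 0 + j0.7237 Ω
  Z4: Z = jωL = j·1018·0.00973 = 0 + j9.904 Ω
  Z5: Z = jωL = j·1018·0.0153 = 0 + j15.57 Ω
Step 3 — Bridge requires nodal analysis (the Z5 bridge couples midpoints C and D, so the two paths cannot be reduced to a simple series/parallel combination). Setting node B to ground and injecting 1 A at node A, the 3-node admittance system at A, C, D solves to V_A = Z_AB = 0.9166 + j9.311 Ω = 9.356∠84.4° Ω.
Step 4 — Source phasor: V = 7.19∠100.6° V = -1.323 + j7.067 V.
Step 5 — Current: I = V / Z = 0.7379 + j0.2147 A = 0.7685∠16.2° A.
Step 6 — Complex power: S = V·I* = 0.5413 + j5.499 VA.
Step 7 — Real power: P = Re(S) = 0.5413 W.
Step 8 — Reactive power: Q = Im(S) = 5.499 VAR.
Step 9 — Apparent power: |S| = 5.525 VA.
Step 10 — Power factor: PF = P/|S| = 0.09796 (lagging).

(a) P = 0.5413 W  (b) Q = 5.499 VAR  (c) S = 5.525 VA  (d) PF = 0.09796 (lagging)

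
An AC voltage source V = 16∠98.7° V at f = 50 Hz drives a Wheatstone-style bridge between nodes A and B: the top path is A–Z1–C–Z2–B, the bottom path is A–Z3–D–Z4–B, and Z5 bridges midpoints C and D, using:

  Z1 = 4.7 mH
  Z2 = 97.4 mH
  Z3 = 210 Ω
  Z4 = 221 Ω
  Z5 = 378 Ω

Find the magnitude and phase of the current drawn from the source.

Step 1 — Angular frequency: ω = 2π·f = 2π·50 = 314.2 rad/s.
Step 2 — Component impedances:
  Z1: Z = jωL = j·314.2·0.0047 = 0 + j1.477 Ω
  Z2: Z = jωL = j·314.2·0.0974 = 0 + j30.6 Ω
  Z3: Z = R = 210 Ω
  Z4: Z = R = 221 Ω
  Z5: Z = R = 378 Ω
Step 3 — Bridge requires nodal analysis (the Z5 bridge couples midpoints C and D, so the two paths cannot be reduced to a simple series/parallel combination). Setting node B to ground and injecting 1 A at node A, the 3-node admittance system at A, C, D solves to V_A = Z_AB = 2.778 + j31.83 Ω = 31.95∠85.0° Ω.
Step 4 — Source phasor: V = 16∠98.7° V = -2.42 + j15.82 V.
Step 5 — Ohm's law: I = V / Z_total = (-2.42 + j15.82) / (2.778 + j31.83) = 0.4865 + j0.1185 A.
Step 6 — Convert to polar: |I| = 0.5007 A, ∠I = 13.7°.

I = 0.5007∠13.7° A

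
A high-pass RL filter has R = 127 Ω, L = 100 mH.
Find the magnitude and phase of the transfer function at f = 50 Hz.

Step 1 — Angular frequency: ω = 2π·50 = 314.2 rad/s.
Step 2 — Transfer function: H(jω) = jωL/(R + jωL).
Step 3 — Numerator jωL = j·31.42; denominator R + jωL = 127 + j31.42.
Step 4 — H = 0.05766 + j0.2331.
Step 5 — Magnitude: |H| = 0.2401 (-12.4 dB); phase: φ = 76.1°.

|H| = 0.2401 (-12.4 dB), φ = 76.1°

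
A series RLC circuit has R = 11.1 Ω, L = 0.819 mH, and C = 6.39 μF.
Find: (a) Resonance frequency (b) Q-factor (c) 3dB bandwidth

Step 1 — Resonance: ω₀ = 1/√(LC) = 1/√(0.000819·6.39e-06) = 1.382e+04 rad/s.
Step 2 — f₀ = ω₀/(2π) = 2200 Hz.
Step 3 — Series Q: Q = ω₀L/R = 1.382e+04·0.000819/11.1 = 1.02.
Step 4 — Bandwidth: Δω = ω₀/Q = 1.355e+04 rad/s; BW = Δω/(2π) = 2157 Hz.

(a) f₀ = 2200 Hz  (b) Q = 1.02  (c) BW = 2157 Hz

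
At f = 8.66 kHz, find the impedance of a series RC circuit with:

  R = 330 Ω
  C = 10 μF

Step 1 — Angular frequency: ω = 2π·f = 2π·8660 = 5.441e+04 rad/s.
Step 2 — Component impedances:
  R: Z = R = 330 Ω
  C: Z = 1/(jωC) = -j/(ω·C) = 0 - j1.838 Ω
Step 3 — Series combination: Z_total = R + C = 330 - j1.838 Ω = 330∠-0.3° Ω.

Z = 330 - j1.838 Ω = 330∠-0.3° Ω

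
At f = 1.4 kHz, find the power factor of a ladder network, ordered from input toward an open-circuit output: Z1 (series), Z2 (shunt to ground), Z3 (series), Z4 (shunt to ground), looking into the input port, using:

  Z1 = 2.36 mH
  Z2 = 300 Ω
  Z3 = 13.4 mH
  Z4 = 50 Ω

Step 1 — Angular frequency: ω = 2π·f = 2π·1400 = 8796 rad/s.
Step 2 — Component impedances:
  Z1: Z = jωL = j·8796·0.00236 = 0 + j20.76 Ω
  Z2: Z = R = 300 Ω
  Z3: Z = jωL = j·8796·0.0134 = 0 + j117.9 Ω
  Z4: Z = R = 50 Ω
Step 3 — Ladder network (open output): work backward from the far end, alternating series and parallel combinations. Z_in = 69.05 + j98.54 Ω = 120.3∠55.0° Ω.
Step 4 — Power factor: PF = cos(φ) = Re(Z)/|Z| = 69.051/120.32 = 0.5739.
Step 5 — Type: Im(Z) = 98.54 ⇒ lagging (phase φ = 55.0°).

PF = 0.5739 (lagging, φ = 55.0°)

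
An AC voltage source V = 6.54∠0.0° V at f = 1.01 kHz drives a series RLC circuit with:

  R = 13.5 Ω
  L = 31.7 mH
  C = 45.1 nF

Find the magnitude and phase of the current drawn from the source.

Step 1 — Angular frequency: ω = 2π·f = 2π·1010 = 6346 rad/s.
Step 2 — Component impedances:
  R: Z = R = 13.5 Ω
  L: Z = jωL = j·6346·0.0317 = 0 + j201.2 Ω
  C: Z = 1/(jωC) = -j/(ω·C) = 0 - j3494 Ω
Step 3 — Series combination: Z_total = R + L + C = 13.5 - j3293 Ω = 3293∠-89.8° Ω.
Step 4 — Source phasor: V = 6.54∠0.0° V = 6.54 V.
Step 5 — Ohm's law: I = V / Z_total = (6.54) / (13.5 - j3293) = 8.143e-06 + j0.001986 A.
Step 6 — Convert to polar: |I| = 0.001986 A, ∠I = 89.8°.

I = 0.001986∠89.8° A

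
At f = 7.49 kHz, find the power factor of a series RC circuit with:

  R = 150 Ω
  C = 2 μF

Step 1 — Angular frequency: ω = 2π·f = 2π·7490 = 4.706e+04 rad/s.
Step 2 — Component impedances:
  R: Z = R = 150 Ω
  C: Z = 1/(jωC) = -j/(ω·C) = 0 - j10.62 Ω
Step 3 — Series combination: Z_total = R + C = 150 - j10.62 Ω = 150.4∠-4.1° Ω.
Step 4 — Power factor: PF = cos(φ) = Re(Z)/|Z| = 150/150.38 = 0.9975.
Step 5 — Type: Im(Z) = -10.62 ⇒ leading (phase φ = -4.1°).

PF = 0.9975 (leading, φ = -4.1°)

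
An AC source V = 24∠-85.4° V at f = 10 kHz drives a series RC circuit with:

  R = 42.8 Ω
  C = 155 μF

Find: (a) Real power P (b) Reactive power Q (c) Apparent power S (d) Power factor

Step 1 — Angular frequency: ω = 2π·f = 2π·1e+04 = 6.283e+04 rad/s.
Step 2 — Component impedances:
  R: Z = R = 42.8 Ω
  C: Z = 1/(jωC) = -j/(ω·C) = 0 - j0.1027 Ω
Step 3 — Series combination: Z_total = R + C = 42.8 - j0.1027 Ω = 42.8∠-0.1° Ω.
Step 4 — Source phasor: V = 24∠-85.4° V = 1.925 - j23.92 V.
Step 5 — Current: I = V / Z = 0.04631 - j0.5588 A = 0.5607∠-85.3° A.
Step 6 — Complex power: S = V·I* = 13.46 - j0.03229 VA.
Step 7 — Real power: P = Re(S) = 13.46 W.
Step 8 — Reactive power: Q = Im(S) = -0.03229 VAR.
Step 9 — Apparent power: |S| = 13.46 VA.
Step 10 — Power factor: PF = P/|S| = 1 (leading).

(a) P = 13.46 W  (b) Q = -0.03229 VAR  (c) S = 13.46 VA  (d) PF = 1 (leading)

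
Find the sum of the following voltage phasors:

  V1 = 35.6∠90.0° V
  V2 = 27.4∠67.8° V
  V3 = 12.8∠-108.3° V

Step 1 — Convert each phasor to rectangular form:
  V1 = 35.6·(cos(90.0°) + j·sin(90.0°)) = 0 + j35.6 V
  V2 = 27.4·(cos(67.8°) + j·sin(67.8°)) = 10.35 + j25.37 V
  V3 = 12.8·(cos(-108.3°) + j·sin(-108.3°)) = -4.019 - j12.15 V
Step 2 — Sum components: V_total = 6.334 + j48.82 V.
Step 3 — Convert to polar: |V_total| = 49.23 V, ∠V_total = 82.6°.

V_total = 49.23∠82.6° V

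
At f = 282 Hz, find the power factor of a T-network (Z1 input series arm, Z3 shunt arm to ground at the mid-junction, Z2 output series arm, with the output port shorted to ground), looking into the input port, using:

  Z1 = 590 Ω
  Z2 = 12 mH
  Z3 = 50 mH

Step 1 — Angular frequency: ω = 2π·f = 2π·282 = 1772 rad/s.
Step 2 — Component impedances:
  Z1: Z = R = 590 Ω
  Z2: Z = jωL = j·1772·0.012 = 0 + j21.26 Ω
  Z3: Z = jωL = j·1772·0.05 = 0 + j88.59 Ω
Step 3 — With the output port shorted to ground, the output series arm Z2 runs from the junction to ground; the shunt arm Z3 also runs from the junction to ground. They appear in parallel: Z3 || Z2 = 0 + j17.15 Ω.
Step 4 — Series with input arm Z1: Z_in = Z1 + (Z3 || Z2) = 590 + j17.15 Ω = 590.2∠1.7° Ω.
Step 5 — Power factor: PF = cos(φ) = Re(Z)/|Z| = 590/590.25 = 0.9996.
Step 6 — Type: Im(Z) = 17.15 ⇒ lagging (phase φ = 1.7°).

PF = 0.9996 (lagging, φ = 1.7°)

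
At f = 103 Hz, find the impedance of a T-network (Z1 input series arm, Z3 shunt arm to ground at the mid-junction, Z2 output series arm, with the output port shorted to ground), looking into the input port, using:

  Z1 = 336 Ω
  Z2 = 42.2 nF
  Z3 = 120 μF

Step 1 — Angular frequency: ω = 2π·f = 2π·103 = 647.2 rad/s.
Step 2 — Component impedances:
  Z1: Z = R = 336 Ω
  Z2: Z = 1/(jωC) = -j/(ω·C) = 0 - j3.662e+04 Ω
  Z3: Z = 1/(jωC) = -j/(ω·C) = 0 - j12.88 Ω
Step 3 — With the output port shorted to ground, the output series arm Z2 runs from the junction to ground; the shunt arm Z3 also runs from the junction to ground. They appear in parallel: Z3 || Z2 = 0 - j12.87 Ω.
Step 4 — Series with input arm Z1: Z_in = Z1 + (Z3 || Z2) = 336 - j12.87 Ω = 336.2∠-2.2° Ω.

Z = 336 - j12.87 Ω = 336.2∠-2.2° Ω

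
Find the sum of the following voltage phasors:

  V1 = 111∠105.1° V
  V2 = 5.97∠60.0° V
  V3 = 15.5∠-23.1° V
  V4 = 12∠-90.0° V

Step 1 — Convert each phasor to rectangular form:
  V1 = 111·(cos(105.1°) + j·sin(105.1°)) = -28.92 + j107.2 V
  V2 = 5.97·(cos(60.0°) + j·sin(60.0°)) = 2.985 + j5.17 V
  V3 = 15.5·(cos(-23.1°) + j·sin(-23.1°)) = 14.26 - j6.081 V
  V4 = 12·(cos(-90.0°) + j·sin(-90.0°)) = 0 - j12 V
Step 2 — Sum components: V_total = -11.67 + j94.26 V.
Step 3 — Convert to polar: |V_total| = 94.98 V, ∠V_total = 97.1°.

V_total = 94.98∠97.1° V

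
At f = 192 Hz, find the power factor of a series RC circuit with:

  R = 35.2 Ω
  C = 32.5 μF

Step 1 — Angular frequency: ω = 2π·f = 2π·192 = 1206 rad/s.
Step 2 — Component impedances:
  R: Z = R = 35.2 Ω
  C: Z = 1/(jωC) = -j/(ω·C) = 0 - j25.51 Ω
Step 3 — Series combination: Z_total = R + C = 35.2 - j25.51 Ω = 43.47∠-35.9° Ω.
Step 4 — Power factor: PF = cos(φ) = Re(Z)/|Z| = 35.2/43.47 = 0.8098.
Step 5 — Type: Im(Z) = -25.51 ⇒ leading (phase φ = -35.9°).

PF = 0.8098 (leading, φ = -35.9°)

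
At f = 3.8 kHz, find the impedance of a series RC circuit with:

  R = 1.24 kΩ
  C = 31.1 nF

Step 1 — Angular frequency: ω = 2π·f = 2π·3800 = 2.388e+04 rad/s.
Step 2 — Component impedances:
  R: Z = R = 1240 Ω
  C: Z = 1/(jωC) = -j/(ω·C) = 0 - j1347 Ω
Step 3 — Series combination: Z_total = R + C = 1240 - j1347 Ω = 1831∠-47.4° Ω.

Z = 1240 - j1347 Ω = 1831∠-47.4° Ω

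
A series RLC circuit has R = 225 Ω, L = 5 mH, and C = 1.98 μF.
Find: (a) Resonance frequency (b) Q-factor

Step 1 — Resonance condition Im(Z)=0 gives ω₀ = 1/√(LC).
Step 2 — ω₀ = 1/√(0.005·1.98e-06) = 1.005e+04 rad/s.
Step 3 — f₀ = ω₀/(2π) = 1600 Hz.
Step 4 — Series Q: Q = ω₀L/R = 1.005e+04·0.005/225 = 0.2233.

(a) f₀ = 1600 Hz  (b) Q = 0.2233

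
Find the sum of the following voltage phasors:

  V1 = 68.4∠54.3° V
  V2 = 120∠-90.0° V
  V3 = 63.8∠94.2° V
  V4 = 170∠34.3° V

Step 1 — Convert each phasor to rectangular form:
  V1 = 68.4·(cos(54.3°) + j·sin(54.3°)) = 39.91 + j55.55 V
  V2 = 120·(cos(-90.0°) + j·sin(-90.0°)) = 0 - j120 V
  V3 = 63.8·(cos(94.2°) + j·sin(94.2°)) = -4.673 + j63.63 V
  V4 = 170·(cos(34.3°) + j·sin(34.3°)) = 140.4 + j95.8 V
Step 2 — Sum components: V_total = 175.7 + j94.97 V.
Step 3 — Convert to polar: |V_total| = 199.7 V, ∠V_total = 28.4°.

V_total = 199.7∠28.4° V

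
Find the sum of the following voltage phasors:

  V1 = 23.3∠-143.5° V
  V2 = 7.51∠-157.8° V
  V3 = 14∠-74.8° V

Step 1 — Convert each phasor to rectangular form:
  V1 = 23.3·(cos(-143.5°) + j·sin(-143.5°)) = -18.73 - j13.86 V
  V2 = 7.51·(cos(-157.8°) + j·sin(-157.8°)) = -6.953 - j2.838 V
  V3 = 14·(cos(-74.8°) + j·sin(-74.8°)) = 3.671 - j13.51 V
Step 2 — Sum components: V_total = -22.01 - j30.21 V.
Step 3 — Convert to polar: |V_total| = 37.38 V, ∠V_total = -126.1°.

V_total = 37.38∠-126.1° V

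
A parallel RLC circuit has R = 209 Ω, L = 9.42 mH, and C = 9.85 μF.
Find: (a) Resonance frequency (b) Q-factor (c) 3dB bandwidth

Step 1 — Resonance: ω₀ = 1/√(LC) = 1/√(0.00942·9.85e-06) = 3283 rad/s.
Step 2 — f₀ = ω₀/(2π) = 522.5 Hz.
Step 3 — Parallel Q: Q = R/(ω₀L) = 209/(3283·0.00942) = 6.758.
Step 4 — Bandwidth: Δω = ω₀/Q = 485.8 rad/s; BW = Δω/(2π) = 77.31 Hz.

(a) f₀ = 522.5 Hz  (b) Q = 6.758  (c) BW = 77.31 Hz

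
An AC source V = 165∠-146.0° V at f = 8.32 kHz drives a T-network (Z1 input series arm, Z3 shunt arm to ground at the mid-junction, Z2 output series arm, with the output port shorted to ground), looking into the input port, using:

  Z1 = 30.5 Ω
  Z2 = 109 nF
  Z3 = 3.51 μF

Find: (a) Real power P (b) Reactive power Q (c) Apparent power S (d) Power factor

Step 1 — Angular frequency: ω = 2π·f = 2π·8320 = 5.228e+04 rad/s.
Step 2 — Component impedances:
  Z1: Z = R = 30.5 Ω
  Z2: Z = 1/(jωC) = -j/(ω·C) = 0 - j175.5 Ω
  Z3: Z = 1/(jωC) = -j/(ω·C) = 0 - j5.45 Ω
Step 3 — With the output port shorted to ground, the output series arm Z2 runs from the junction to ground; the shunt arm Z3 also runs from the junction to ground. They appear in parallel: Z3 || Z2 = 0 - j5.286 Ω.
Step 4 — Series with input arm Z1: Z_in = Z1 + (Z3 || Z2) = 30.5 - j5.286 Ω = 30.95∠-9.8° Ω.
Step 5 — Source phasor: V = 165∠-146.0° V = -136.8 - j92.27 V.
Step 6 — Current: I = V / Z = -3.845 - j3.692 A = 5.33∠-136.2° A.
Step 7 — Complex power: S = V·I* = 866.6 - j150.2 VA.
Step 8 — Real power: P = Re(S) = 866.6 W.
Step 9 — Reactive power: Q = Im(S) = -150.2 VAR.
Step 10 — Apparent power: |S| = 879.5 VA.
Step 11 — Power factor: PF = P/|S| = 0.9853 (leading).

(a) P = 866.6 W  (b) Q = -150.2 VAR  (c) S = 879.5 VA  (d) PF = 0.9853 (leading)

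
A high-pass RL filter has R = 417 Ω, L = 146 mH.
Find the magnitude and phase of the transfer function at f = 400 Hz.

Step 1 — Angular frequency: ω = 2π·400 = 2513 rad/s.
Step 2 — Transfer function: H(jω) = jωL/(R + jωL).
Step 3 — Numerator jωL = j·366.9; denominator R + jωL = 417 + j366.9.
Step 4 — H = 0.4364 + j0.4959.
Step 5 — Magnitude: |H| = 0.6606 (-3.6 dB); phase: φ = 48.7°.

|H| = 0.6606 (-3.6 dB), φ = 48.7°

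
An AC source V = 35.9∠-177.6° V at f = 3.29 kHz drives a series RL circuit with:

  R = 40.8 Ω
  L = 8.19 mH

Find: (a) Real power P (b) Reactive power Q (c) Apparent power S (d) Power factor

Step 1 — Angular frequency: ω = 2π·f = 2π·3290 = 2.067e+04 rad/s.
Step 2 — Component impedances:
  R: Z = R = 40.8 Ω
  L: Z = jωL = j·2.067e+04·0.00819 = 0 + j169.3 Ω
Step 3 — Series combination: Z_total = R + L = 40.8 + j169.3 Ω = 174.1∠76.5° Ω.
Step 4 — Source phasor: V = 35.9∠-177.6° V = -35.87 - j1.503 V.
Step 5 — Current: I = V / Z = -0.05665 + j0.1982 A = 0.2061∠105.9° A.
Step 6 — Complex power: S = V·I* = 1.734 + j7.195 VA.
Step 7 — Real power: P = Re(S) = 1.734 W.
Step 8 — Reactive power: Q = Im(S) = 7.195 VAR.
Step 9 — Apparent power: |S| = 7.401 VA.
Step 10 — Power factor: PF = P/|S| = 0.2343 (lagging).

(a) P = 1.734 W  (b) Q = 7.195 VAR  (c) S = 7.401 VA  (d) PF = 0.2343 (lagging)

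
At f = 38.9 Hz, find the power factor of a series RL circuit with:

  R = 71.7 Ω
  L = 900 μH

Step 1 — Angular frequency: ω = 2π·f = 2π·38.9 = 244.4 rad/s.
Step 2 — Component impedances:
  R: Z = R = 71.7 Ω
  L: Z = jωL = j·244.4·0.0009 = 0 + j0.22 Ω
Step 3 — Series combination: Z_total = R + L = 71.7 + j0.22 Ω = 71.7∠0.2° Ω.
Step 4 — Power factor: PF = cos(φ) = Re(Z)/|Z| = 71.7/71.7 = 1.
Step 5 — Type: Im(Z) = 0.22 ⇒ lagging (phase φ = 0.2°).

PF = 1 (lagging, φ = 0.2°)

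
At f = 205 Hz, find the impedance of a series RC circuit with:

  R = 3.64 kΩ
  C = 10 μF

Step 1 — Angular frequency: ω = 2π·f = 2π·205 = 1288 rad/s.
Step 2 — Component impedances:
  R: Z = R = 3640 Ω
  C: Z = 1/(jωC) = -j/(ω·C) = 0 - j77.64 Ω
Step 3 — Series combination: Z_total = R + C = 3640 - j77.64 Ω = 3641∠-1.2° Ω.

Z = 3640 - j77.64 Ω = 3641∠-1.2° Ω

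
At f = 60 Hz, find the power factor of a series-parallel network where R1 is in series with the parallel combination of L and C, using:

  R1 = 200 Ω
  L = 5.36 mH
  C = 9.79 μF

Step 1 — Angular frequency: ω = 2π·f = 2π·60 = 377 rad/s.
Step 2 — Component impedances:
  R1: Z = R = 200 Ω
  L: Z = jωL = j·377·0.00536 = 0 + j2.021 Ω
  C: Z = 1/(jωC) = -j/(ω·C) = 0 - j270.9 Ω
Step 3 — Parallel branch: L || C = 1/(1/L + 1/C) = 0 + j2.036 Ω.
Step 4 — Series with R1: Z_total = R1 + (L || C) = 200 + j2.036 Ω = 200∠0.6° Ω.
Step 5 — Power factor: PF = cos(φ) = Re(Z)/|Z| = 200/200.0104 = 0.9999.
Step 6 — Type: Im(Z) = 2.036 ⇒ lagging (phase φ = 0.6°).

PF = 0.9999 (lagging, φ = 0.6°)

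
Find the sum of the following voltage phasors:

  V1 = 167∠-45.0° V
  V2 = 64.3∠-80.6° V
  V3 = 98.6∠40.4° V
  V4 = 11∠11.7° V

Step 1 — Convert each phasor to rectangular form:
  V1 = 167·(cos(-45.0°) + j·sin(-45.0°)) = 118.1 - j118.1 V
  V2 = 64.3·(cos(-80.6°) + j·sin(-80.6°)) = 10.5 - j63.44 V
  V3 = 98.6·(cos(40.4°) + j·sin(40.4°)) = 75.09 + j63.9 V
  V4 = 11·(cos(11.7°) + j·sin(11.7°)) = 10.77 + j2.231 V
Step 2 — Sum components: V_total = 214.4 - j115.4 V.
Step 3 — Convert to polar: |V_total| = 243.5 V, ∠V_total = -28.3°.

V_total = 243.5∠-28.3° V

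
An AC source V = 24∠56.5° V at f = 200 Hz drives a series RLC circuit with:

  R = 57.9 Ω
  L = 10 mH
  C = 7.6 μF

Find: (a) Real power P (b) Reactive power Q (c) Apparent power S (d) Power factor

Step 1 — Angular frequency: ω = 2π·f = 2π·200 = 1257 rad/s.
Step 2 — Component impedances:
  R: Z = R = 57.9 Ω
  L: Z = jωL = j·1257·0.01 = 0 + j12.57 Ω
  C: Z = 1/(jωC) = -j/(ω·C) = 0 - j104.7 Ω
Step 3 — Series combination: Z_total = R + L + C = 57.9 - j92.14 Ω = 108.8∠-57.9° Ω.
Step 4 — Source phasor: V = 24∠56.5° V = 13.25 + j20.01 V.
Step 5 — Current: I = V / Z = -0.09095 + j0.2009 A = 0.2205∠114.4° A.
Step 6 — Complex power: S = V·I* = 2.816 - j4.482 VA.
Step 7 — Real power: P = Re(S) = 2.816 W.
Step 8 — Reactive power: Q = Im(S) = -4.482 VAR.
Step 9 — Apparent power: |S| = 5.293 VA.
Step 10 — Power factor: PF = P/|S| = 0.5321 (leading).

(a) P = 2.816 W  (b) Q = -4.482 VAR  (c) S = 5.293 VA  (d) PF = 0.5321 (leading)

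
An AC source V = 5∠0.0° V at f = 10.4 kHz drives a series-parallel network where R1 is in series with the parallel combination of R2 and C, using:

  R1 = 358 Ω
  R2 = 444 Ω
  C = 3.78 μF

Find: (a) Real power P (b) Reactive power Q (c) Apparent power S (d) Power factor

Step 1 — Angular frequency: ω = 2π·f = 2π·1.04e+04 = 6.535e+04 rad/s.
Step 2 — Component impedances:
  R1: Z = R = 358 Ω
  R2: Z = R = 444 Ω
  C: Z = 1/(jωC) = -j/(ω·C) = 0 - j4.049 Ω
Step 3 — Parallel branch: R2 || C = 1/(1/R2 + 1/C) = 0.03691 - j4.048 Ω.
Step 4 — Series with R1: Z_total = R1 + (R2 || C) = 358 - j4.048 Ω = 358.1∠-0.6° Ω.
Step 5 — Source phasor: V = 5∠0.0° V = 5 V.
Step 6 — Current: I = V / Z = 0.01396 + j0.0001579 A = 0.01396∠0.6° A.
Step 7 — Complex power: S = V·I* = 0.06982 - j0.0007894 VA.
Step 8 — Real power: P = Re(S) = 0.06982 W.
Step 9 — Reactive power: Q = Im(S) = -0.0007894 VAR.
Step 10 — Apparent power: |S| = 0.06982 VA.
Step 11 — Power factor: PF = P/|S| = 0.9999 (leading).

(a) P = 0.06982 W  (b) Q = -0.0007894 VAR  (c) S = 0.06982 VA  (d) PF = 0.9999 (leading)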